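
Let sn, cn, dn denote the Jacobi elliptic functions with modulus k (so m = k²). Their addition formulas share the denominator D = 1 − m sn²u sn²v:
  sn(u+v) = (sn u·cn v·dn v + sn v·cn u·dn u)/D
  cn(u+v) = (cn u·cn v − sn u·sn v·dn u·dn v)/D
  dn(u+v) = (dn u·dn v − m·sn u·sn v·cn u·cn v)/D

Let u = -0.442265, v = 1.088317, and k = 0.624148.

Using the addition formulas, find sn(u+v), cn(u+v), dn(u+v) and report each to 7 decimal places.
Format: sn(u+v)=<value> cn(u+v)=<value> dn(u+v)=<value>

sn(u+v)=0.5891744 cn(u+v)=0.8080059 dn(u+v)=0.9299318

sn u = -0.4231157904941388, cn u = 0.9060756192694515, dn u = 0.9644988972346316
sn v = 0.853471799795744, cn v = 0.5211390284304309, dn v = 0.8463087317066116
m = k² = 0.389560725904
D = 1 − m·sn²u·sn²v = 0.9491990323529896
sn(u+v) = (sn u·cn v·dn v + sn v·cn u·dn u)/D = 0.5592437355474503/0.9491990323529896 = 0.5891743633167527
cn(u+v) = (cn u·cn v − sn u·sn v·dn u·dn v)/D = 0.7669584390765807/0.9491990323529896 = 0.8080059217668514
dn(u+v) = (dn u·dn v − m·sn u·sn v·cn u·cn v)/D = 0.8826903765268931/0.9491990323529896 = 0.9299318124448286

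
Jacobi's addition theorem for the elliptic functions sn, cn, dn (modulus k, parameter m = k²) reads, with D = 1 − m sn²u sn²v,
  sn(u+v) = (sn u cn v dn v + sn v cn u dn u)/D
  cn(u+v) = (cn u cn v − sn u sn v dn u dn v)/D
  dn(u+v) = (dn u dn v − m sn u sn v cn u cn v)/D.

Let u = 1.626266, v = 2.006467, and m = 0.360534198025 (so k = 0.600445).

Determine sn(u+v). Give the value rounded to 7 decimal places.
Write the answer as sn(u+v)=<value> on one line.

sn u = 0.9950123482950336, cn u = 0.09975182574972079, dn u = 0.8019060238580688
sn v = 0.9790602494899364, cn v = -0.2035706950145414, dn v = 0.8089540838162415
m = k² = 0.360534198025
D = 1 − m·sn²u·sn²v = 0.6578455104398509
sn(u+v) = (sn u·cn v·dn v + sn v·cn u·dn u)/D = -0.08554139583819078/0.6578455104398509 = -0.1300326512542372

sn(u+v)=-0.1300327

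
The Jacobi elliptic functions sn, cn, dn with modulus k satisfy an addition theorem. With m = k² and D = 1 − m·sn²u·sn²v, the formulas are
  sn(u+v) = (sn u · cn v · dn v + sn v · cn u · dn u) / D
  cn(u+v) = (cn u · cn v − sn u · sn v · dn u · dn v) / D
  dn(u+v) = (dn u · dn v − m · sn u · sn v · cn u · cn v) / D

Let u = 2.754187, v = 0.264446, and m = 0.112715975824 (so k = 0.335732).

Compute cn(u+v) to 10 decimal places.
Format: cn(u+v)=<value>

cn(u+v)=-0.9764639466

sn u = 0.4617971523468934, cn u = -0.8869855636278981, dn u = 0.9879081805068899
sn v = 0.2610439976801318, cn v = 0.9653269038388888, dn v = 0.9961521400211221
m = k² = 0.112715975824
D = 1 − m·sn²u·sn²v = 0.9983619943339484
cn(u+v) = (cn u·cn v − sn u·sn v·dn u·dn v)/D = -0.9748644931348278/0.9983619943339484 = -0.9764639466120735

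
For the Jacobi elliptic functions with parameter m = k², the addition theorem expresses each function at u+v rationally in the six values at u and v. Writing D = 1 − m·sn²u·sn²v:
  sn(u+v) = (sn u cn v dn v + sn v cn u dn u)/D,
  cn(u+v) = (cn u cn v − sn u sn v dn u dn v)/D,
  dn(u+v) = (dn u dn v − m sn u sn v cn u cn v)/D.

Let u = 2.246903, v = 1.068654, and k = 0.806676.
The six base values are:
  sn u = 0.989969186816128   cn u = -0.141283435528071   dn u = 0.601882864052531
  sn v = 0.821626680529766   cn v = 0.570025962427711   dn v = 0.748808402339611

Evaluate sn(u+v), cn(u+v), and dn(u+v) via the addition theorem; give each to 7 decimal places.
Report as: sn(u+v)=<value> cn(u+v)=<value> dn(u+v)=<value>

sn(u+v)=0.6193179 cn(u+v)=-0.7851403 dn(u+v)=0.8662626

m = k² = 0.650726168976
D = 1 − m·sn²u·sn²v = 0.5694826148145202
sn(u+v) = (sn u·cn v·dn v + sn v·cn u·dn u)/D = 0.3526907644437482/0.5694826148145202 = 0.6193178777874003
cn(u+v) = (cn u·cn v − sn u·sn v·dn u·dn v)/D = -0.4471237784462684/0.5694826148145202 = -0.7851403481244043
dn(u+v) = (dn u·dn v − m·sn u·sn v·cn u·cn v)/D = 0.4933215137144308/0.5694826148145202 = 0.8662626406516466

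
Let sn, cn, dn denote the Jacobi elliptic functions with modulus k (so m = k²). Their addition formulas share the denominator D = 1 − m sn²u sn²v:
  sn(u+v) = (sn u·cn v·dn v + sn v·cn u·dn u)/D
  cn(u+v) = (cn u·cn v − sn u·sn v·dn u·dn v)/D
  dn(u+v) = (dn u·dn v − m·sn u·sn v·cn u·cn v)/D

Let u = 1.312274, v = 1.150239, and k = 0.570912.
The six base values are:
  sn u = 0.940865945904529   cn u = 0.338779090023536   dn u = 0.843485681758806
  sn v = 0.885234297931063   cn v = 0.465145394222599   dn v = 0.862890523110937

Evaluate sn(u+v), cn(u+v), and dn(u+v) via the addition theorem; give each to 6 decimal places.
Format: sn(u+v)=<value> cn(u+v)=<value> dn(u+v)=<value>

m = k² = 0.325940511744
D = 1 − m·sn²u·sn²v = 0.7738949268292817
sn(u+v) = (sn u·cn v·dn v + sn v·cn u·dn u)/D = 0.6305953464563365/0.7738949268292817 = 0.8148332862704545
cn(u+v) = (cn u·cn v − sn u·sn v·dn u·dn v)/D = -0.4486233016682394/0.7738949268292817 = -0.5796953644680036
dn(u+v) = (dn u·dn v − m·sn u·sn v·cn u·cn v)/D = 0.6850568978189378/0.7738949268292817 = 0.8852066011411634

sn(u+v)=0.814833 cn(u+v)=-0.579695 dn(u+v)=0.885207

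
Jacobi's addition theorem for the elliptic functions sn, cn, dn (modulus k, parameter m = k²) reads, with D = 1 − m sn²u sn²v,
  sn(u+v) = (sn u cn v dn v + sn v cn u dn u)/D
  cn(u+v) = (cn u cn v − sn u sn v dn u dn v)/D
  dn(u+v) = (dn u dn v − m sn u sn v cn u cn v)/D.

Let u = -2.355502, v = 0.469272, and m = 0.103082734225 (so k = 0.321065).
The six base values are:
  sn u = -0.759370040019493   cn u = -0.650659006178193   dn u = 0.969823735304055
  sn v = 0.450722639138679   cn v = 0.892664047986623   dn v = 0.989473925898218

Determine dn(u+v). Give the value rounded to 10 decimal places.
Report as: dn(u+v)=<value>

dn(u+v)=0.9506021880

m = k² = 0.103082734225
D = 1 − m·sn²u·sn²v = 0.9879243201110418
dn(u+v) = (dn u·dn v − m·sn u·sn v·cn u·cn v)/D = 0.9391230202711222/0.9879243201110418 = 0.9506021879950943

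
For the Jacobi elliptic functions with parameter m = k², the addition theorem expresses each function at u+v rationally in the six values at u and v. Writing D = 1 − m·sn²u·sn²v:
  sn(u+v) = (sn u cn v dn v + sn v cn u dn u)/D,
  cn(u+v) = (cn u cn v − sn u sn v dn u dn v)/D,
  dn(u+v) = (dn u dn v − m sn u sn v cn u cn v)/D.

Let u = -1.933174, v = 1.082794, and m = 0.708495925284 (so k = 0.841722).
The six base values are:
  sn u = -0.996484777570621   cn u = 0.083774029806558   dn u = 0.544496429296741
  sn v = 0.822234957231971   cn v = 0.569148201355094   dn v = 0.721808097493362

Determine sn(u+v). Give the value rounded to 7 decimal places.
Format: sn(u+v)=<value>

m = k² = 0.708495925284
D = 1 − m·sn²u·sn²v = 0.5243685451599383
sn(u+v) = (sn u·cn v·dn v + sn v·cn u·dn u)/D = -0.3718657034718485/0.5243685451599383 = -0.7091685931665204

sn(u+v)=-0.7091686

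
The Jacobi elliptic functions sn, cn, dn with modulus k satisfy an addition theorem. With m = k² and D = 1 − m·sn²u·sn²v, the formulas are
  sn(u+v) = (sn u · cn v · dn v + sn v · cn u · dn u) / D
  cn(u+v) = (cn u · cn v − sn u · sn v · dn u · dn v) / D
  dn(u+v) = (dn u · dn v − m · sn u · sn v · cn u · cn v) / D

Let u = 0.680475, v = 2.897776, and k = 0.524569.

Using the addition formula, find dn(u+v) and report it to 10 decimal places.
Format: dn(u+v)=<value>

sn u = 0.6189131126142904, cn u = 0.7854594572822271, dn u = 0.9458298869310962
sn v = 0.4759407507310577, cn v = -0.8794773458103155, dn v = 0.9683325901311029
m = k² = 0.275172635761
D = 1 − m·sn²u·sn²v = 0.97612351487512
dn(u+v) = (dn u·dn v − m·sn u·sn v·cn u·cn v)/D = 0.9718712281700022/0.97612351487512 = 0.9956437001667131

dn(u+v)=0.9956437002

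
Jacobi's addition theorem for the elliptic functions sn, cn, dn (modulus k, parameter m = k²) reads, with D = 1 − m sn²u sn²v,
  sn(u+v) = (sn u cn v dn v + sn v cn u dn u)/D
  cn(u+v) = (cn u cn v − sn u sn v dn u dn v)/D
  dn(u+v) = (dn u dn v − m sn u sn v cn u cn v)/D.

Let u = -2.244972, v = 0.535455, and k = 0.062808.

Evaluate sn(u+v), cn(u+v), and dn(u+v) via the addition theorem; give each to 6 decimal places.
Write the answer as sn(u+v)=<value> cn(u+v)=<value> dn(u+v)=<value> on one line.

sn(u+v)=-0.990644 cn(u+v)=-0.136472 dn(u+v)=0.998062

sn u = -0.782903285801303, cn u = -0.6221434280626319, dn u = 0.9987902965260161
sn v = 0.5101504451990105, cn v = 0.8600851837249909, dn v = 0.9994865383830624
m = k² = 0.003944844864
D = 1 − m·sn²u·sn²v = 0.9993707217805324
sn(u+v) = (sn u·cn v·dn v + sn v·cn u·dn u)/D = -0.9900205730409767/0.9993707217805324 = -0.9906439637105868
cn(u+v) = (cn u·cn v − sn u·sn v·dn u·dn v)/D = -0.1363858662316533/0.9993707217805324 = -0.1364717449283094
dn(u+v) = (dn u·dn v − m·sn u·sn v·cn u·cn v)/D = 0.9974343769930458/0.9993707217805324 = 0.9980624359456551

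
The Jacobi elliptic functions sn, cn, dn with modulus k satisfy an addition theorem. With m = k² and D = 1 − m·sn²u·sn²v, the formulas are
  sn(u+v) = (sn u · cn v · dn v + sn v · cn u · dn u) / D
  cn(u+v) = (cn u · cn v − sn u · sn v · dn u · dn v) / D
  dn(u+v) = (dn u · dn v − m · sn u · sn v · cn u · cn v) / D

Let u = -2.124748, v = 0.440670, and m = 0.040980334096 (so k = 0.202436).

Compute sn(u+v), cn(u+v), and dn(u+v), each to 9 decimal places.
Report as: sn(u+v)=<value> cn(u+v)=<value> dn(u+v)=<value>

sn u = -0.8641529605841268, cn u = -0.5032292327694095, dn u = 0.9845798656312268
sn v = 0.426037174804573, cn v = 0.9047056569318762, dn v = 0.9962739356550308
m = k² = 0.040980334096
D = 1 − m·sn²u·sn²v = 0.9944454135397141
sn(u+v) = (sn u·cn v·dn v + sn v·cn u·dn u)/D = -0.9899793903775161/0.9944454135397141 = -0.9955090313642241
cn(u+v) = (cn u·cn v − sn u·sn v·dn u·dn v)/D = -0.09414078360590953/0.9944454135397141 = -0.09466661751781505
dn(u+v) = (dn u·dn v − m·sn u·sn v·cn u·cn v)/D = 0.9740423642388058/0.9944454135397141 = 0.9794829871774621

sn(u+v)=-0.995509031 cn(u+v)=-0.094666618 dn(u+v)=0.979482987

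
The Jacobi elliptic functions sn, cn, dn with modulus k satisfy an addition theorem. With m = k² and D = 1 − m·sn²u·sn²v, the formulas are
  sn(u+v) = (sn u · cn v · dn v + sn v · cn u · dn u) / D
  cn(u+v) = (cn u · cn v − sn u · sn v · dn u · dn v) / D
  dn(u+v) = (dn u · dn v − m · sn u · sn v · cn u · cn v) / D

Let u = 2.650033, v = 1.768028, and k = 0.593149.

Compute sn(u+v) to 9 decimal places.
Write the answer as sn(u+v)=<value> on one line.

sn u = 0.7249080846107856, cn u = -0.688845605971267, dn u = 0.902839124554433
sn v = 0.9998356848226712, cn v = -0.01812741998134787, dn v = 0.8051645017736154
m = k² = 0.351825736201
D = 1 − m·sn²u·sn²v = 0.815179237512412
sn(u+v) = (sn u·cn v·dn v + sn v·cn u·dn u)/D = -0.6323950093601546/0.815179237512412 = -0.7757741859200943

sn(u+v)=-0.775774186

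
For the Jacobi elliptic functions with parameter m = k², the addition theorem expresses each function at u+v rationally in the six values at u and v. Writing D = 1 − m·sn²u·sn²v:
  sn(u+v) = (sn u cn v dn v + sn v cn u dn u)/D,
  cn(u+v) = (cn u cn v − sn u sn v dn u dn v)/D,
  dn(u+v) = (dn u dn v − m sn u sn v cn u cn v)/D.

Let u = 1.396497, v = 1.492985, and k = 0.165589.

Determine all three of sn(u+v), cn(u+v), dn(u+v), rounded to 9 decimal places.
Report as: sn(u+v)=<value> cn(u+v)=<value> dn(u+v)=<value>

sn(u+v)=0.270480481 cn(u+v)=-0.962725459 dn(u+v)=0.998996487

sn u = 0.9833553516715667, cn u = 0.1816927415690825, dn u = 0.9866536726192514
sn v = 0.9961720187704422, cn v = 0.08741458127121411, dn v = 0.986301072497238
m = k² = 0.027419716921
D = 1 − m·sn²u·sn²v = 0.9736880754126212
sn(u+v) = (sn u·cn v·dn v + sn v·cn u·dn u)/D = 0.2633636189719513/0.9736880754126212 = 0.2704804809901213
cn(u+v) = (cn u·cn v − sn u·sn v·dn u·dn v)/D = -0.937394299322719/0.9736880754126212 = -0.96272545899823
dn(u+v) = (dn u·dn v − m·sn u·sn v·cn u·cn v)/D = 0.9727109672366322/0.9736880754126212 = 0.9989964874782153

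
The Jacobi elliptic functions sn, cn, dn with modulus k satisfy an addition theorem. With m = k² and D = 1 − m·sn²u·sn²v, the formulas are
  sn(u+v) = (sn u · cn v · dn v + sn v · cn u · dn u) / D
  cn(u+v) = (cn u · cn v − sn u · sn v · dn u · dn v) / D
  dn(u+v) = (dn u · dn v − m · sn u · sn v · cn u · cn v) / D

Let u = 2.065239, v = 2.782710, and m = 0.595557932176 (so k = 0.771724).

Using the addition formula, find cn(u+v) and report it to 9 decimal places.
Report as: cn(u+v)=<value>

cn(u+v)=-0.632227075

sn u = 0.9970595284007557, cn u = -0.07663091298727064, dn u = 0.6387013079510462
sn v = 0.8426980958253948, cn v = -0.5383864033315234, dn v = 0.7596515266741698
m = k² = 0.595557932176
D = 1 − m·sn²u·sn²v = 0.5795540098792769
cn(u+v) = (cn u·cn v − sn u·sn v·dn u·dn v)/D = -0.3664097366974088/0.5795540098792769 = -0.6322270753915295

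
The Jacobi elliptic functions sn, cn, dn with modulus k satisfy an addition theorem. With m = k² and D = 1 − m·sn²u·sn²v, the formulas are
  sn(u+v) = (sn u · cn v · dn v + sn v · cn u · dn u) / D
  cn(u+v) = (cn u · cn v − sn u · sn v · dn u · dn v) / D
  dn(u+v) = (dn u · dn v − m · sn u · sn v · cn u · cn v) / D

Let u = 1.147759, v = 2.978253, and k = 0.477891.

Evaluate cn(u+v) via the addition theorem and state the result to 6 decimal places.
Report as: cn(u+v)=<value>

cn(u+v)=-0.723612

sn u = 0.8928591268684577, cn u = 0.4503360740243838, dn u = 0.9043982564547775
sn v = 0.3600438658928831, cn v = -0.9329353753786527, dn v = 0.9850861705650699
m = k² = 0.228379807881
D = 1 − m·sn²u·sn²v = 0.9763987817819271
cn(u+v) = (cn u·cn v − sn u·sn v·dn u·dn v)/D = -0.7065339817553818/0.9763987817819271 = -0.7236121090462217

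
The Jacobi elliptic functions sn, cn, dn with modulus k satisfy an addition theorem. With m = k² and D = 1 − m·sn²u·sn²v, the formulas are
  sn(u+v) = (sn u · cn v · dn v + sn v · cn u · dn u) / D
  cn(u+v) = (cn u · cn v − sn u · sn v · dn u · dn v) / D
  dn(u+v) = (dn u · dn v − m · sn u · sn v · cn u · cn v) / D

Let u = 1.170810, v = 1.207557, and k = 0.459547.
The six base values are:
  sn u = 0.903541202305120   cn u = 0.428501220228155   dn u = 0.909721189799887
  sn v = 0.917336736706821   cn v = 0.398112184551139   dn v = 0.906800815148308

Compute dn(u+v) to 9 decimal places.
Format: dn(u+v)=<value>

dn(u+v)=0.930002135

m = k² = 0.211183445209
D = 1 − m·sn²u·sn²v = 0.85491805607967
dn(u+v) = (dn u·dn v − m·sn u·sn v·cn u·cn v)/D = 0.7950756175461499/0.85491805607967 = 0.930002135166106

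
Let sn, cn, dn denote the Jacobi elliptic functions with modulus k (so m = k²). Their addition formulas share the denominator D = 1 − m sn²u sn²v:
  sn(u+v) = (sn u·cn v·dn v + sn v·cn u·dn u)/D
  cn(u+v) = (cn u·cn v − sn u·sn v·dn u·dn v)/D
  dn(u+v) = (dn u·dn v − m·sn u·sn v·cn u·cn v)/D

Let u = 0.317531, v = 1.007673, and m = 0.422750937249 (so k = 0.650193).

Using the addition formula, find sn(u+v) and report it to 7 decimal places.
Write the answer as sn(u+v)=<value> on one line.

sn u = 0.3101250941773038, cn u = 0.9506957588847856, dn u = 0.979459463394426
sn v = 0.8129636368246152, cn v = 0.5823144556001467, dn v = 0.8488814587394162
m = k² = 0.422750937249
D = 1 − m·sn²u·sn²v = 0.973127959941069
sn(u+v) = (sn u·cn v·dn v + sn v·cn u·dn u)/D = 0.9103054683532141/0.973127959941069 = 0.9354427226696278

sn(u+v)=0.9354427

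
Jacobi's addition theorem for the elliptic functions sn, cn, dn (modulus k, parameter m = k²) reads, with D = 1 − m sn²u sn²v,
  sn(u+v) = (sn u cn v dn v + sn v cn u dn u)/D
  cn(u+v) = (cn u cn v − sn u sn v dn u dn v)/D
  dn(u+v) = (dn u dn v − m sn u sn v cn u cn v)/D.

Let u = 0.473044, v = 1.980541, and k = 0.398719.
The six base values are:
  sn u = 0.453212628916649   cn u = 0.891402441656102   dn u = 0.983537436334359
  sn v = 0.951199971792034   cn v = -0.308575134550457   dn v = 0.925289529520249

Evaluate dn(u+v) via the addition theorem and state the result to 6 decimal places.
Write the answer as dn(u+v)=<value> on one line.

m = k² = 0.158976840961
D = 1 − m·sn²u·sn²v = 0.9704551678822869
dn(u+v) = (dn u·dn v − m·sn u·sn v·cn u·cn v)/D = 0.9289082410503114/0.9704551678822869 = 0.9571882058986418

dn(u+v)=0.957188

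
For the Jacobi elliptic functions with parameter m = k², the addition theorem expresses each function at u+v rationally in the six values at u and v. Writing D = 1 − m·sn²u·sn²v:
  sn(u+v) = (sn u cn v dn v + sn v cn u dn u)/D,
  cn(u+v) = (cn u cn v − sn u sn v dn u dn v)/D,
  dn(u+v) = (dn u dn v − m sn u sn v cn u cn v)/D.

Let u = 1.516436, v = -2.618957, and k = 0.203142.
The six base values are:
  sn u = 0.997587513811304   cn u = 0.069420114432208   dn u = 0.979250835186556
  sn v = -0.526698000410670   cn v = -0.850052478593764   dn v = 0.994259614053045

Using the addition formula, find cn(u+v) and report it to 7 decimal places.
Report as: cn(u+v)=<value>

cn(u+v)=0.4577761

m = k² = 0.041266672164
D = 1 − m·sn²u·sn²v = 0.9886073489241935
cn(u+v) = (cn u·cn v − sn u·sn v·dn u·dn v)/D = 0.4525608567090024/0.9886073489241935 = 0.4577761405491077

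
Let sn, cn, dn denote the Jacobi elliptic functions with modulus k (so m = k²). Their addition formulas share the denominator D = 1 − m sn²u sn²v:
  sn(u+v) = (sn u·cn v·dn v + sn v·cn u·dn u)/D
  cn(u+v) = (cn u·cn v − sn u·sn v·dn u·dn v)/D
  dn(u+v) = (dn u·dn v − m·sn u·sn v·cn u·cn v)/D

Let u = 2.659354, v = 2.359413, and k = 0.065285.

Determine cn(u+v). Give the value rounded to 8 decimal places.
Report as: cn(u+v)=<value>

sn u = 0.4666653100810065, cn u = -0.8844339932222178, dn u = 0.9995357962222751
sn v = 0.7069885310772666, cn v = -0.7072250115240614, dn v = 0.9989342556384671
m = k² = 0.004262131225
D = 1 − m·sn²u·sn²v = 0.9995360591742727
cn(u+v) = (cn u·cn v − sn u·sn v·dn u·dn v)/D = 0.2960714269811467/0.9995360591742727 = 0.2962088503597703

cn(u+v)=0.29620885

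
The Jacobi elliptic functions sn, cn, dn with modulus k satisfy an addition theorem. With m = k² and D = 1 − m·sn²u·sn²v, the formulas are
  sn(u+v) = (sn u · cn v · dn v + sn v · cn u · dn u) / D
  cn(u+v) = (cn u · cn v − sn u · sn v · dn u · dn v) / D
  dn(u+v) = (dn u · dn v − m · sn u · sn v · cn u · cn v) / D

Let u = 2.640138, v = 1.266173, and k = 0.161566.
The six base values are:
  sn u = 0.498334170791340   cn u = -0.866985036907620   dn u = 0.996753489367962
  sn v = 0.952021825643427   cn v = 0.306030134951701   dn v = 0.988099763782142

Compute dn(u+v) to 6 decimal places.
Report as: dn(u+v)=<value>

m = k² = 0.026103572356
D = 1 − m·sn²u·sn²v = 0.9941246317582861
dn(u+v) = (dn u·dn v − m·sn u·sn v·cn u·cn v)/D = 0.9881777039579908/0.9941246317582861 = 0.9940179253080399

dn(u+v)=0.994018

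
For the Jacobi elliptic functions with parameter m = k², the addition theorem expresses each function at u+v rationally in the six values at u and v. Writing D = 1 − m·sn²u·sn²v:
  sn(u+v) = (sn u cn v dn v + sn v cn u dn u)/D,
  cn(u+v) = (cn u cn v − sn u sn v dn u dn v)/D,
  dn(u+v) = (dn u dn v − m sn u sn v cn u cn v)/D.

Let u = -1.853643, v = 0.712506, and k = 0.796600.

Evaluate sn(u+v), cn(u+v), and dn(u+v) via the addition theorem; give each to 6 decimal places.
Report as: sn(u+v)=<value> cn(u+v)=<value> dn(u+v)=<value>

sn(u+v)=-0.852520 cn(u+v)=0.522695 dn(u+v)=0.734030

sn u = -0.9966521578219393, cn u = 0.08175864669178525, dn u = 0.6080051139251249
sn v = 0.6274620343598675, cn v = 0.7786471572137, dn v = 0.8661199204596434
m = k² = 0.63457156
D = 1 − m·sn²u·sn²v = 0.7518337413343892
sn(u+v) = (sn u·cn v·dn v + sn v·cn u·dn u)/D = -0.6409530890458918/0.7518337413343892 = -0.8525197178678077
cn(u+v) = (cn u·cn v − sn u·sn v·dn u·dn v)/D = 0.3929797860595304/0.7518337413343892 = 0.5226950646855138
dn(u+v) = (dn u·dn v − m·sn u·sn v·cn u·cn v)/D = 0.5518684074144303/0.7518337413343892 = 0.7340298487202088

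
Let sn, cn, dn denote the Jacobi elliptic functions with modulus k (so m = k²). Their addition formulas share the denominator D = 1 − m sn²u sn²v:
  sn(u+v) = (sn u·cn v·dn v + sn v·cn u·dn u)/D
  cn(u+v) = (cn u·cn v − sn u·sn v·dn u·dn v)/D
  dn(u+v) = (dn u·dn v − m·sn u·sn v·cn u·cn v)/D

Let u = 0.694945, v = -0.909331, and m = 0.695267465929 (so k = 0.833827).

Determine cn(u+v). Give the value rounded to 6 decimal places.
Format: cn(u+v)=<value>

sn u = 0.6131263785419292, cn u = 0.7899848377887129, dn u = 0.8594372017113403
sn v = -0.7422155841308986, cn v = 0.6701611945444387, dn v = 0.7854860252380033
m = k² = 0.695267465929
D = 1 − m·sn²u·sn²v = 0.8560167249549588
cn(u+v) = (cn u·cn v − sn u·sn v·dn u·dn v)/D = 0.836625296172388/0.8560167249549588 = 0.9773469043100868

cn(u+v)=0.977347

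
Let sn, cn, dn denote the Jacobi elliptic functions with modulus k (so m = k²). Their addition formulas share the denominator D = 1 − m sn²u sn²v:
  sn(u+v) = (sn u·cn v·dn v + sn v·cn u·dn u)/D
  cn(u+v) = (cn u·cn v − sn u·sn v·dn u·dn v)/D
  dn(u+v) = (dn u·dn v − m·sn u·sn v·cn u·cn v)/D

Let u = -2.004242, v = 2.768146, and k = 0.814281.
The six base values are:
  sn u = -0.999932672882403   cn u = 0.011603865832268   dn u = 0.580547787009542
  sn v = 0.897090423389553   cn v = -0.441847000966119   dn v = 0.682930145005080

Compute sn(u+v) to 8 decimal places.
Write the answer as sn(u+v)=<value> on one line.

sn(u+v)=0.65979950

m = k² = 0.663053546961
D = 1 − m·sn²u·sn²v = 0.4664654329018352
sn(u+v) = (sn u·cn v·dn v + sn v·cn u·dn u)/D = 0.3077736585561708/0.4664654329018352 = 0.6597994981997731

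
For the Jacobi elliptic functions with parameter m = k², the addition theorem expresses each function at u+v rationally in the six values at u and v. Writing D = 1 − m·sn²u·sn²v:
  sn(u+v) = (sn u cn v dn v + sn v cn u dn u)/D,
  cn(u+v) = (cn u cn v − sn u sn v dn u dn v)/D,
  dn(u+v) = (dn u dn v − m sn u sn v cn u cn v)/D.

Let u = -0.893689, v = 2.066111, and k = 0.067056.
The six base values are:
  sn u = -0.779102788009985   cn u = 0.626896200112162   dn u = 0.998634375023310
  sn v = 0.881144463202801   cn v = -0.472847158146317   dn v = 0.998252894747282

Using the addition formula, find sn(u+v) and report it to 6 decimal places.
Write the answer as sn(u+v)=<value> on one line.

m = k² = 0.004496507136
D = 1 − m·sn²u·sn²v = 0.9978808629861048
sn(u+v) = (sn u·cn v·dn v + sn v·cn u·dn u)/D = 0.9193846751409364/0.9978808629861048 = 0.9213371147230214

sn(u+v)=0.921337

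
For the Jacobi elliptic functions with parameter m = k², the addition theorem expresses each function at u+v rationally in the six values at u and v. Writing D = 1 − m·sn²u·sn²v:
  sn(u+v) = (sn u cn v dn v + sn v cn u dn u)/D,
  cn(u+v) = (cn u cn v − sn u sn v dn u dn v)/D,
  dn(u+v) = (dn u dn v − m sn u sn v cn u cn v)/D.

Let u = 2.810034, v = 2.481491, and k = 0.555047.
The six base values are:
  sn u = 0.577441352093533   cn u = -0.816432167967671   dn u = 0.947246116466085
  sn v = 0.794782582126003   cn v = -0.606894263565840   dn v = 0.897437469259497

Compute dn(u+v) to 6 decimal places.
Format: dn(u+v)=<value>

dn(u+v)=0.834166

m = k² = 0.308077172209
D = 1 − m·sn²u·sn²v = 0.9351108680737803
dn(u+v) = (dn u·dn v − m·sn u·sn v·cn u·cn v)/D = 0.7800375856032839/0.9351108680737803 = 0.8341658858163745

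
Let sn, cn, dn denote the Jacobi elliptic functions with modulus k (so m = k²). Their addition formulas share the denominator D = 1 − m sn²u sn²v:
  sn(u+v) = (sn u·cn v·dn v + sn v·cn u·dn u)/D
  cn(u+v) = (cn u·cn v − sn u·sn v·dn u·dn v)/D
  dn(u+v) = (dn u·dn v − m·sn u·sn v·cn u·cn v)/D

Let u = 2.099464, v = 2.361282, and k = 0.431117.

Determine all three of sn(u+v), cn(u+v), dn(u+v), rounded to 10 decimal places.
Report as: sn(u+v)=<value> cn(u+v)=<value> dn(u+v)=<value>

sn(u+v)=-0.8997081294 cn(u+v)=-0.4364920181 dn(u+v)=0.9217101047

sn u = 0.9188445098205926, cn u = -0.3946197749385539, dn u = 0.9181946570900862
sn v = 0.7968890743684112, cn v = -0.6041256517912948, dn v = 0.9391334994830233
m = k² = 0.185861867689
D = 1 − m·sn²u·sn²v = 0.9003516546927151
sn(u+v) = (sn u·cn v·dn v + sn v·cn u·dn u)/D = -0.8100537030746964/0.9003516546927151 = -0.8997081294321197
cn(u+v) = (cn u·cn v − sn u·sn v·dn u·dn v)/D = -0.3929963107242632/0.9003516546927151 = -0.4364920180641981
dn(u+v) = (dn u·dn v − m·sn u·sn v·cn u·cn v)/D = 0.829863217878724/0.9003516546927151 = 0.9217101046612189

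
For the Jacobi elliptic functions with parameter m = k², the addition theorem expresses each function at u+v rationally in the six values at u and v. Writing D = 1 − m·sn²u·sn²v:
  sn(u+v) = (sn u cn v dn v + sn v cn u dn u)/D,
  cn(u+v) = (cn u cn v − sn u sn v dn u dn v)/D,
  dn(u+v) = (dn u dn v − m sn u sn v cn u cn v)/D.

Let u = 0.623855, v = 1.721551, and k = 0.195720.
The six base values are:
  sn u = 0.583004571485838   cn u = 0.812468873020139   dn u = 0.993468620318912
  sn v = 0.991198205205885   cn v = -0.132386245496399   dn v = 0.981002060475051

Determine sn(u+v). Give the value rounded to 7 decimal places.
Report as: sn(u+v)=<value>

m = k² = 0.0383063184
D = 1 − m·sn²u·sn²v = 0.9872080913750305
sn(u+v) = (sn u·cn v·dn v + sn v·cn u·dn u)/D = 0.7243423617170686/0.9872080913750305 = 0.7337281451048178

sn(u+v)=0.7337281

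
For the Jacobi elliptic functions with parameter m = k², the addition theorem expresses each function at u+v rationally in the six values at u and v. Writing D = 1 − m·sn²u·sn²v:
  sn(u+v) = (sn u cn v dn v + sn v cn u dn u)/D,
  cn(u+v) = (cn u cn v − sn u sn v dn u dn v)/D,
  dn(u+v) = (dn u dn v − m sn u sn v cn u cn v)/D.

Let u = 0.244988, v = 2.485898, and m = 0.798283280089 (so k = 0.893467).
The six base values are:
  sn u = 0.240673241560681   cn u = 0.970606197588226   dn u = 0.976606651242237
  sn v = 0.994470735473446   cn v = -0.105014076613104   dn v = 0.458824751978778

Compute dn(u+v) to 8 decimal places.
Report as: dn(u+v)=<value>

m = k² = 0.798283280089
D = 1 − m·sn²u·sn²v = 0.9542704778701147
dn(u+v) = (dn u·dn v − m·sn u·sn v·cn u·cn v)/D = 0.4675658543117545/0.9542704778701147 = 0.4899720416326183

dn(u+v)=0.48997204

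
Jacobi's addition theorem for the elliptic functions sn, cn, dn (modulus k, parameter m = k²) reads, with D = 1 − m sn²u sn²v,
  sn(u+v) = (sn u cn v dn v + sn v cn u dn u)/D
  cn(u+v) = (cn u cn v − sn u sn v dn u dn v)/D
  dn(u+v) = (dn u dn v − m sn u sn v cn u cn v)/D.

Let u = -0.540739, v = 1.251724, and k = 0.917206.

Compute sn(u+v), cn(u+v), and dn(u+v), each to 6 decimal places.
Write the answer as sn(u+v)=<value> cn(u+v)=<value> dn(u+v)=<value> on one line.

sn(u+v)=0.617877 cn(u+v)=0.786275 dn(u+v)=0.823910

sn u = -0.4969038574505573, cn u = 0.8678055983057244, dn u = 0.890101065049736
sn v = 0.868008358847309, cn v = 0.496549583597853, dn v = 0.6051092131535984
m = k² = 0.841266846436
D = 1 − m·sn²u·sn²v = 0.8434956816678929
sn(u+v) = (sn u·cn v·dn v + sn v·cn u·dn u)/D = 0.5211766891563753/0.8434956816678929 = 0.6178771278660519
cn(u+v) = (cn u·cn v − sn u·sn v·dn u·dn v)/D = 0.6632192877716858/0.8434956816678929 = 0.7862746688403477
dn(u+v) = (dn u·dn v − m·sn u·sn v·cn u·cn v)/D = 0.6949645594858584/0.8434956816678929 = 0.8239100384149741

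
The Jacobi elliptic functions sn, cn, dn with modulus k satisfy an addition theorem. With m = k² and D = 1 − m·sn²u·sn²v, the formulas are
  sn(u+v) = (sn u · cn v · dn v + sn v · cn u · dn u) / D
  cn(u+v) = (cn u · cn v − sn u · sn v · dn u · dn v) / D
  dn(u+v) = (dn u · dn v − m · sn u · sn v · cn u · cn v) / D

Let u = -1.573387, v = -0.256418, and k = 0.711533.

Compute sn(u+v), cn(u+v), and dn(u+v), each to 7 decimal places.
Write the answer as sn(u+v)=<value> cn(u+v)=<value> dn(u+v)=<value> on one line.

sn(u+v)=-0.9997833 cn(u+v)=0.0208171 dn(u+v)=0.7028088

sn u = -0.9795931634771371, cn u = 0.2009906317937604, dn u = 0.7170586235902615
sn v = -0.2522610770068342, cn v = 0.9676592112036924, dn v = 0.9837594181973906
m = k² = 0.506279210089
D = 1 − m·sn²u·sn²v = 0.9690840870280992
sn(u+v) = (sn u·cn v·dn v + sn v·cn u·dn u)/D = -0.9688740873797913/0.9690840870280992 = -0.9997833009012129
cn(u+v) = (cn u·cn v − sn u·sn v·dn u·dn v)/D = 0.02017351072721443/0.9690840870280992 = 0.02081709007221525
dn(u+v) = (dn u·dn v − m·sn u·sn v·cn u·cn v)/D = 0.6810808086369515/0.9690840870280992 = 0.7028087838338461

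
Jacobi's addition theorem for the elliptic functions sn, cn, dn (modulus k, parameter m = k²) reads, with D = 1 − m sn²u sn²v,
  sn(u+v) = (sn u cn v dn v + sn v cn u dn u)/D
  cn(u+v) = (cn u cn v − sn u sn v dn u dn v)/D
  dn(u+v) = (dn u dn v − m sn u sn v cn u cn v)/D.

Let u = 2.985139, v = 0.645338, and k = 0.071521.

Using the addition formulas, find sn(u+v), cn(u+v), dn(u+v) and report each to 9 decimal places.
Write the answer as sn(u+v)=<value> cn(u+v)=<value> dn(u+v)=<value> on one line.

sn u = 0.1597913264397119, cn u = -0.9871508152225968, dn u = 0.9999346932990052
sn v = 0.6013001047885207, cn v = 0.7990232687358448, dn v = 0.9990748318702039
m = k² = 0.005115253441
D = 1 − m·sn²u·sn²v = 0.9999527767232288
sn(u+v) = (sn u·cn v·dn v + sn v·cn u·dn u)/D = -0.4659762589956385/0.9999527767232288 = -0.4659982649606797
cn(u+v) = (cn u·cn v − sn u·sn v·dn u·dn v)/D = -0.8847438509133167/0.9999527767232288 = -0.8847856333901654
dn(u+v) = (dn u·dn v − m·sn u·sn v·cn u·cn v)/D = 0.9993972487858007/0.9999527767232288 = 0.9994444458274834

sn(u+v)=-0.465998265 cn(u+v)=-0.884785633 dn(u+v)=0.999444446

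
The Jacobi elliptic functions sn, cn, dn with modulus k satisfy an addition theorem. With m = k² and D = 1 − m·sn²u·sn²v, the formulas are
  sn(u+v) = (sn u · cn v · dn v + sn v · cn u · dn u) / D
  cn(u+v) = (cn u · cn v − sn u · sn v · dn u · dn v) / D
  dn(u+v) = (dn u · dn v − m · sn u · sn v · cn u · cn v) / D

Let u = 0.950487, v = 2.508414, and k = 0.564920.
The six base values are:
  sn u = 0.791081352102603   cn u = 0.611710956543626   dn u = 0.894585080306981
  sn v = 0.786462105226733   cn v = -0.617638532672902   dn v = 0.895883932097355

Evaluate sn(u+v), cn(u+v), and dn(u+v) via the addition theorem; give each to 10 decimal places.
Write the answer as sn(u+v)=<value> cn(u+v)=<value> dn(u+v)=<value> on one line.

sn(u+v)=-0.0083942214 cn(u+v)=-0.9999647679 dn(u+v)=0.9999887564

m = k² = 0.3191346064
D = 1 − m·sn²u·sn²v = 0.8764701829683347
sn(u+v) = (sn u·cn v·dn v + sn v·cn u·dn u)/D = -0.007357284733940098/0.8764701829683347 = -0.008394221363039686
cn(u+v) = (cn u·cn v − sn u·sn v·dn u·dn v)/D = -0.8764393030860094/0.8764701829683347 = -0.9999647679032038
dn(u+v) = (dn u·dn v − m·sn u·sn v·cn u·cn v)/D = 0.8764603282474449/0.8764701829683347 = 0.9999887563535175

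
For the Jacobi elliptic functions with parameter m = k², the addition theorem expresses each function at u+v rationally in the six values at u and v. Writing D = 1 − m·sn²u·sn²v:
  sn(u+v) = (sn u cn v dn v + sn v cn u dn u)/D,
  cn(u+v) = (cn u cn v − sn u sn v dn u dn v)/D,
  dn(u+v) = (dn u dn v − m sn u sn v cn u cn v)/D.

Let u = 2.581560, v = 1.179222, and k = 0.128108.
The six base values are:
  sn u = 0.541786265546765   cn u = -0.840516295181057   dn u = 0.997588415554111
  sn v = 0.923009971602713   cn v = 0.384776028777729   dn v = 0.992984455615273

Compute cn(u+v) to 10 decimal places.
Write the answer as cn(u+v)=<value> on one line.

cn(u+v)=-0.8221530694

m = k² = 0.016411659664
D = 1 − m·sn²u·sn²v = 0.9958958684700814
cn(u+v) = (cn u·cn v − sn u·sn v·dn u·dn v)/D = -0.8187788450960816/0.9958958684700814 = -0.8221530694307518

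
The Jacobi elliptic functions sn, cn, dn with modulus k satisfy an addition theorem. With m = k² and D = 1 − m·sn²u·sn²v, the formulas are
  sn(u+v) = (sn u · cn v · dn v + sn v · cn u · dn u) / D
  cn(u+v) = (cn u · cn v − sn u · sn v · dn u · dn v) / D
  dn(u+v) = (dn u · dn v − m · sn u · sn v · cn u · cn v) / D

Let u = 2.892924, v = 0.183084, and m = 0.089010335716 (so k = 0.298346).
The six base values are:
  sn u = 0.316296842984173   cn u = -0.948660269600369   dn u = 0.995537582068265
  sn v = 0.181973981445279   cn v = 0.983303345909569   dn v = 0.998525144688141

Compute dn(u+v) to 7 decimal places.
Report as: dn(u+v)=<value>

dn(u+v)=0.9991430

m = k² = 0.089010335716
D = 1 − m·sn²u·sn²v = 0.9997051176711304
dn(u+v) = (dn u·dn v − m·sn u·sn v·cn u·cn v)/D = 0.9988483719166155/0.9997051176711304 = 0.999143001531781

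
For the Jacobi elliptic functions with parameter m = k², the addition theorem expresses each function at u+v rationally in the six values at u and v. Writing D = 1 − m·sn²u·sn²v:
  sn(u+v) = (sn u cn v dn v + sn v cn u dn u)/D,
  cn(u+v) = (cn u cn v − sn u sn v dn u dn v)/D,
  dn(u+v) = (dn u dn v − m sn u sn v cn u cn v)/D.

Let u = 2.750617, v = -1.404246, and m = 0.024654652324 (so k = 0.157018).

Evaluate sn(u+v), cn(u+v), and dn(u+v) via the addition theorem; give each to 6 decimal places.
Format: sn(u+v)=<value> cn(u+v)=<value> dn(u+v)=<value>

sn(u+v)=0.973349 cn(u+v)=0.229330 dn(u+v)=0.988252

sn u = 0.3989189374600984, cn u = -0.9169861947356166, dn u = 0.99803634672852
sn v = -0.9848649548012196, cn v = 0.173323457167204, dn v = 0.9879706466284261
m = k² = 0.024654652324
D = 1 − m·sn²u·sn²v = 0.9961944138525742
sn(u+v) = (sn u·cn v·dn v + sn v·cn u·dn u)/D = 0.9696444528092615/0.9961944138525742 = 0.9733486148144153
cn(u+v) = (cn u·cn v − sn u·sn v·dn u·dn v)/D = 0.2284577539224741/0.9961944138525742 = 0.2293304908616797
dn(u+v) = (dn u·dn v − m·sn u·sn v·cn u·cn v)/D = 0.9844911124707711/0.9961944138525742 = 0.9882519905561977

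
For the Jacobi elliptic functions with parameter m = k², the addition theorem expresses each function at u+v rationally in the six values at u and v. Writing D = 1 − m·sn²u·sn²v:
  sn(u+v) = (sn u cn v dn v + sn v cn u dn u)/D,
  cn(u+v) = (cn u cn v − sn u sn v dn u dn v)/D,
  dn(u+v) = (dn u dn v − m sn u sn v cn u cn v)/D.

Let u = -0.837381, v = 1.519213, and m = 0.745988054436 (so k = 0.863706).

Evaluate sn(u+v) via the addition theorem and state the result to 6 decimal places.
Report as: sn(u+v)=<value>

sn u = -0.6995381200478366, cn u = 0.7145952830798273, dn u = 0.7968362905139797
sn v = 0.9450060890064952, cn v = 0.3270527354122698, dn v = 0.577758974541536
m = k² = 0.745988054436
D = 1 − m·sn²u·sn²v = 0.6739953025645152
sn(u+v) = (sn u·cn v·dn v + sn v·cn u·dn u)/D = 0.4059179903889574/0.6739953025645152 = 0.6022564086789057

sn(u+v)=0.602256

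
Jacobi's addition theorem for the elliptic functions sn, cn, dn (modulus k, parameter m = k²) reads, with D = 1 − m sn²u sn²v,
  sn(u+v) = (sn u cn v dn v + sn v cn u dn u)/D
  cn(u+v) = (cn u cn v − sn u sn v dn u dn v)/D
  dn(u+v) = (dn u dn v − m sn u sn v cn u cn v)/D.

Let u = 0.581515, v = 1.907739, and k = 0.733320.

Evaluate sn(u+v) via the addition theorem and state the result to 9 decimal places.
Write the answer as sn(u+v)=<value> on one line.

sn u = 0.5355457128990019, cn u = 0.8445062399979646, dn u = 0.9196553641105872
sn v = 0.9999049318711251, cn v = -0.01378866272706319, dn v = 0.6799588370451184
m = k² = 0.5377582224
D = 1 − m·sn²u·sn²v = 0.8457953128211368
sn(u+v) = (sn u·cn v·dn v + sn v·cn u·dn u)/D = 0.7715597302337857/0.8457953128211368 = 0.912229848685565

sn(u+v)=0.912229849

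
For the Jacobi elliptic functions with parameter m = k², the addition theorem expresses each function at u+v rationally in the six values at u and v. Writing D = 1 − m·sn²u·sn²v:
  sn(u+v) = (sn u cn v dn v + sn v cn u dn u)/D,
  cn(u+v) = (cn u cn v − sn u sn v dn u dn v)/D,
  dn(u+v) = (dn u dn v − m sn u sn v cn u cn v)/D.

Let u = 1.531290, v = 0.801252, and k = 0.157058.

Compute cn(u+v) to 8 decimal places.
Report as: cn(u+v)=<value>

sn u = 0.9988135058033873, cn u = 0.04869887703784103, dn u = 0.9876189978559666
sn v = 0.7169333545969969, cn v = 0.6971417108926253, dn v = 0.9936403842662637
m = k² = 0.024667215364
D = 1 − m·sn²u·sn²v = 0.9873512820098221
cn(u+v) = (cn u·cn v − sn u·sn v·dn u·dn v)/D = -0.6687692495202103/0.9873512820098221 = -0.6773366903002182

cn(u+v)=-0.67733669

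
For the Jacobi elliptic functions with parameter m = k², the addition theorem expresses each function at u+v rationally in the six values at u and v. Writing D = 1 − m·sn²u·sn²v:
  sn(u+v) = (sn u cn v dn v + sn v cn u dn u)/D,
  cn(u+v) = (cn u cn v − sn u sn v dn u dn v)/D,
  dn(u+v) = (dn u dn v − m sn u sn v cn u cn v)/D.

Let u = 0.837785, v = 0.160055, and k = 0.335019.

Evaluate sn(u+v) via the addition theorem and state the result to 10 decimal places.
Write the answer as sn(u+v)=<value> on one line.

sn(u+v)=0.8319684190

sn u = 0.7367474303072744, cn u = 0.6761680441544305, dn u = 0.9690602260991145
sn v = 0.1592971813509341, cn v = 0.9872306761915614, dn v = 0.998574935169557
m = k² = 0.112237730361
D = 1 − m·sn²u·sn²v = 0.9984540611257022
sn(u+v) = (sn u·cn v·dn v + sn v·cn u·dn u)/D = 0.8306822466665166/0.9984540611257022 = 0.8319684189876177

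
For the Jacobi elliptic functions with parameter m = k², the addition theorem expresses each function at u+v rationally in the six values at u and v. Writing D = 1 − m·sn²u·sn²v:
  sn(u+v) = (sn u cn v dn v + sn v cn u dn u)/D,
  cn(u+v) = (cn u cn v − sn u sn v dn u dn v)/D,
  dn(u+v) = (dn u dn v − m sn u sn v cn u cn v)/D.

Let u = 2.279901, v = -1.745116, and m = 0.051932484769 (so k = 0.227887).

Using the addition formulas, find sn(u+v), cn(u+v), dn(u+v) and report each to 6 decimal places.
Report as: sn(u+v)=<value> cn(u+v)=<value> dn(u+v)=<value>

sn(u+v)=0.508581 cn(u+v)=0.861014 dn(u+v)=0.993261

sn u = 0.7822675243135364, cn u = -0.6229426301067946, dn u = 0.9839818628912303
sn v = -0.9888748400128964, cn v = -0.1487499606368638, dn v = 0.974277476899094
m = k² = 0.051932484769
D = 1 − m·sn²u·sn²v = 0.9689234815012218
sn(u+v) = (sn u·cn v·dn v + sn v·cn u·dn u)/D = 0.4927757918636589/0.9689234815012218 = 0.5085807096966691
cn(u+v) = (cn u·cn v − sn u·sn v·dn u·dn v)/D = 0.8342569939518592/0.9689234815012218 = 0.861014321439796
dn(u+v) = (dn u·dn v − m·sn u·sn v·cn u·cn v)/D = 0.9623939175707864/0.9689234815012218 = 0.993261011777402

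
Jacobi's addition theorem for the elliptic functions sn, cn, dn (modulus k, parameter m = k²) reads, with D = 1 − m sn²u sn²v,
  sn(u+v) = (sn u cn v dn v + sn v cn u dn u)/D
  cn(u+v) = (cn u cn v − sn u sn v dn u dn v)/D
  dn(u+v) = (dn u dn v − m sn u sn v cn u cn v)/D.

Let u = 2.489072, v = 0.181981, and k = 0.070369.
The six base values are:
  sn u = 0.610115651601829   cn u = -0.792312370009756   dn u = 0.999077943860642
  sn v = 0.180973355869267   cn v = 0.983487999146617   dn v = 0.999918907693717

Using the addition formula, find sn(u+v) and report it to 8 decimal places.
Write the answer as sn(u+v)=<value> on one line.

m = k² = 0.004951796161
D = 1 − m·sn²u·sn²v = 0.9999396306679079
sn(u+v) = (sn u·cn v·dn v + sn v·cn u·dn u)/D = 0.4567375454605415/0.9999396306679079 = 0.4567651200657628

sn(u+v)=0.45676512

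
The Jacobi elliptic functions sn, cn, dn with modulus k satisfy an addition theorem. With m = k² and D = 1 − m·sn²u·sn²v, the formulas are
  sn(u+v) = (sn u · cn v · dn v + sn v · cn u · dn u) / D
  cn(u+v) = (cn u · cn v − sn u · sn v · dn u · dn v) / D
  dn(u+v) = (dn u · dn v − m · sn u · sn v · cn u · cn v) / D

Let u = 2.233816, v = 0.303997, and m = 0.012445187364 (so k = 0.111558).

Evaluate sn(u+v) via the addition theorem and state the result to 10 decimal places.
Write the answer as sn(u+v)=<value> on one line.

sn(u+v)=0.5754700223

sn u = 0.7933345201825872, cn u = -0.6087859550668561, dn u = 0.9960759269236672
sn v = 0.2992817370211709, cn v = 0.9541647875946747, dn v = 0.9994424896246684
m = k² = 0.012445187364
D = 1 − m·sn²u·sn²v = 0.9992984242404496
sn(u+v) = (sn u·cn v·dn v + sn v·cn u·dn u)/D = 0.5750662864665084/0.9992984242404496 = 0.5754700222844911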